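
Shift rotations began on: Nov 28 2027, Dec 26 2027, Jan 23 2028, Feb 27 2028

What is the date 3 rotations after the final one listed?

All dates are Sundays, 28, 28, 35 days apart.
Specifically, the 4th Sunday of each month.
4th Sunday of March 2028: Mar 26 2028.
4th Sunday of April 2028: Apr 23 2028.
May 2028 — 4th Sunday is May 28 2028.

May 28 2028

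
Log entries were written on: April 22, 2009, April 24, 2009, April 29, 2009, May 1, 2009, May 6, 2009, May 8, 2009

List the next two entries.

Every event lands on a Wednesday or Friday (gaps cycle 2, 5, 2, 5, 2).
So the schedule is: every Wednesday and Friday.
The following Wednesday is May 13, 2009.
The following Friday is May 15, 2009.

May 13, 2009; May 15, 2009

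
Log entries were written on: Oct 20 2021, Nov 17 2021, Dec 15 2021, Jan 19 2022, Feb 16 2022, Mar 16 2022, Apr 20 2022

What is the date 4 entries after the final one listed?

All dates are Wednesdays, 28, 28, 35, 28, 28, 35 days apart.
Specifically, the 3rd Wednesday of each month.
3rd Wednesday of May 2022: May 18 2022.
June 2022 — 3rd Wednesday is Jun 15 2022.
July 2022 — 3rd Wednesday is Jul 20 2022.
August 2022 — 3rd Wednesday is Aug 17 2022.

Aug 17 2022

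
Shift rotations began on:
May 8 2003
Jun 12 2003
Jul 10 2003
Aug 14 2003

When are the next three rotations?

Gaps: 35, 28, 35 days — a mix of 28 and 35. Every date is a Thursday.
Each is the 2nd Thursday of its month.
2nd Thursday of September 2003: Sep 11 2003.
October 2003 — 2nd Thursday is Oct 9 2003.
November 2003 — 2nd Thursday is Nov 13 2003.

Sep 11 2003, Oct 9 2003, Nov 13 2003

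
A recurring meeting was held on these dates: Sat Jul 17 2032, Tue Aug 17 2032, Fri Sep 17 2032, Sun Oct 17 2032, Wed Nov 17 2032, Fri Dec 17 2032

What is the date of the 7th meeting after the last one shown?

Gaps: 31, 31, 30, 31, 30 days — not constant. Every event is on the 17th of the month.
Pattern: the 17th of each month.
Next: January 2033 → Mon Jan 17 2033.
Next: February 2033 → Thu Feb 17 2033.
March 2033: Thu Mar 17 2033.
Next: April 2033 → Sun Apr 17 2033.
May 2033: Tue May 17 2033.
June 2033: Fri Jun 17 2033.
Next: July 2033 → Sun Jul 17 2033.

Sun Jul 17 2033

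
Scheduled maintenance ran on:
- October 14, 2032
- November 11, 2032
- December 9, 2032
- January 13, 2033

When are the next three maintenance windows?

Gaps: 28, 28, 35 days — a mix of 28 and 35. Every date is a Thursday.
Each is the 2nd Thursday of its month.
2nd Thursday of February 2033: February 10, 2033.
March 2033 — 2nd Thursday is March 10, 2033.
April 2033 — 2nd Thursday is April 14, 2033.

February 10, 2033; March 10, 2033; April 14, 2033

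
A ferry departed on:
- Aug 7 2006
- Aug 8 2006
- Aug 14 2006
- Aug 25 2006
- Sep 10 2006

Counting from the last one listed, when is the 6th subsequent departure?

Mar 30 2007

The spacing grows by 5 each time: 1, 6, 11, 16 days.
Next gap: 21 days. Sep 10 2006 + 21 days = Oct 1 2006.
Next gap: 26 days. Oct 1 2006 + 26 days = Oct 27 2006.
Next gap: 31 days. Oct 27 2006 + 31 days = Nov 27 2006.
Next gap: 36 days. Nov 27 2006 + 36 days = Jan 2 2007.
Next gap: 41 days. Jan 2 2007 + 41 days = Feb 12 2007.
Next gap: 46 days. Feb 12 2007 + 46 days = Mar 30 2007.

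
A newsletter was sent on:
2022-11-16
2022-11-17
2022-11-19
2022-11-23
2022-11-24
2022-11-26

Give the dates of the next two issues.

Gaps: 1, 2, 4, 1, 2 days — not constant, but cyclic with period 3.
The events fall on every Wednesday, Thursday and Saturday.
The following Wednesday is 2022-11-30.
Next Thursday: 2022-12-01.

2022-11-30, 2022-12-01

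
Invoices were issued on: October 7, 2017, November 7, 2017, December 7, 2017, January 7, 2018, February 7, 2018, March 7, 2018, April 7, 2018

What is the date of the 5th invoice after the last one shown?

Each date is the 7th; the gaps (31, 30, 31, 31, 28, 31) track the month lengths.
The rule is the 7th of each month.
Next: May 2018 → May 7, 2018.
Next: June 2018 → June 7, 2018.
Next: July 2018 → July 7, 2018.
August 2018: August 7, 2018.
Next: September 2018 → September 7, 2018.

September 7, 2018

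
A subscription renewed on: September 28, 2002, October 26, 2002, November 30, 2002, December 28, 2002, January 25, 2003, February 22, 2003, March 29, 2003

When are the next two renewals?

All Saturdays; the gaps (28, 35, 28, 28, 28, 35) vary with month length.
This is the last Saturday of each month.
April 2003 ends with Saturday April 26, 2003.
May 2003 ends with Saturday May 31, 2003.

April 26, 2003; May 31, 2003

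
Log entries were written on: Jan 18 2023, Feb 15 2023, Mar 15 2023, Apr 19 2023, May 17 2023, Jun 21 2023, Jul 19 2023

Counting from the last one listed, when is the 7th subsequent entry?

All dates are Wednesdays, 28, 28, 35, 28, 35, 28 days apart.
Specifically, the 3rd Wednesday of each month.
August 2023 — 3rd Wednesday is Aug 16 2023.
September 2023 — 3rd Wednesday is Sep 20 2023.
October 2023 — 3rd Wednesday is Oct 18 2023.
3rd Wednesday of November 2023: Nov 15 2023.
3rd Wednesday of December 2023: Dec 20 2023.
January 2024 — 3rd Wednesday is Jan 17 2024.
3rd Wednesday of February 2024: Feb 21 2024.

Feb 21 2024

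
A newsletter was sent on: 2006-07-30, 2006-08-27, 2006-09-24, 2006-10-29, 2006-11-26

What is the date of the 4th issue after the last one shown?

Every date is a Sunday; gaps 28, 28, 35, 28 days.
Each is the last Sunday of its month (at least one falls on the 29th or later, ruling out '4th Sunday').
Last Sunday of December 2006: 2006-12-31.
January 2007 ends with Sunday 2007-01-28.
Last Sunday of February 2007: 2007-02-25.
March 2007 ends with Sunday 2007-03-25.

2007-03-25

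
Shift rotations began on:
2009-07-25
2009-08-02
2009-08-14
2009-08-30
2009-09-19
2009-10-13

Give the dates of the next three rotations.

Intervals are 8, 12, 16, 20, 24 days — an arithmetic progression with common difference 4.
Next gap: 28 days. 2009-10-13 + 28 days = 2009-11-10.
Next gap: 32 days. 2009-11-10 + 32 days = 2009-12-12.
Next gap: 36 days. 2009-12-12 + 36 days = 2010-01-17.

2009-11-10, 2009-12-12, 2010-01-17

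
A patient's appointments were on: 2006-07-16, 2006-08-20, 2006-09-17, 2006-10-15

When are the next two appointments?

2006-11-19, 2006-12-17

These are Sundays at 28- or 35-day spacing (35, 28, 28).
The pattern: 3rd Sunday of the month.
3rd Sunday of November 2006: 2006-11-19.
3rd Sunday of December 2006: 2006-12-17.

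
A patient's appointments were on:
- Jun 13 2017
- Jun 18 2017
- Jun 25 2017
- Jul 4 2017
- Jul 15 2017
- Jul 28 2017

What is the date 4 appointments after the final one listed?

The spacing grows by 2 each time: 5, 7, 9, 11, 13 days.
Next gap: 15 days. Jul 28 2017 + 15 days = Aug 12 2017.
Next gap: 17 days. Aug 12 2017 + 17 days = Aug 29 2017.
Next gap: 19 days. Aug 29 2017 + 19 days = Sep 17 2017.
Next gap: 21 days. Sep 17 2017 + 21 days = Oct 8 2017.

Oct 8 2017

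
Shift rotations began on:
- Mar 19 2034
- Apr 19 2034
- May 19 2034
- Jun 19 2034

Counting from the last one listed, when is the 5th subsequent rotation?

Nov 19 2034

The day-of-month is always 19 (31, 30, 31 days between events).
So this recurs on the 19th of each month.
July 2034: Jul 19 2034.
August 2034: Aug 19 2034.
September 2034: Sep 19 2034.
October 2034: Oct 19 2034.
Next: November 2034 → Nov 19 2034.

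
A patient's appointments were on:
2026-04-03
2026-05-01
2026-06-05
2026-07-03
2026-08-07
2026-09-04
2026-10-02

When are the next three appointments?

2026-11-06, 2026-12-04, 2027-01-01

All dates are Fridays, 28, 35, 28, 35, 28, 28 days apart.
Specifically, the 1st Friday of each month.
1st Friday of November 2026: 2026-11-06.
1st Friday of December 2026: 2026-12-04.
January 2027 — 1st Friday is 2027-01-01.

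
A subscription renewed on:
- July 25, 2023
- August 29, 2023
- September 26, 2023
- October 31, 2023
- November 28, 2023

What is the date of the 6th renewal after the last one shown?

May 28, 2024

All Tuesdays; the gaps (35, 28, 35, 28) vary with month length.
This is the last Tuesday of each month.
Last Tuesday of December 2023: December 26, 2023.
Last Tuesday of January 2024: January 30, 2024.
Last Tuesday of February 2024: February 27, 2024.
March 2024 ends with Tuesday March 26, 2024.
Last Tuesday of April 2024: April 30, 2024.
May 2024 ends with Tuesday May 28, 2024.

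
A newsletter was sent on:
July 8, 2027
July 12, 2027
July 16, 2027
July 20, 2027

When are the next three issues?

Gaps between consecutive events: 4, 4, 4 days — a constant 4-day interval.
July 20, 2027 + 4 days = July 24, 2027.
July 24, 2027 + 4 days = July 28, 2027.
July 28, 2027 + 4 days = August 1, 2027.

July 24, 2027; July 28, 2027; August 1, 2027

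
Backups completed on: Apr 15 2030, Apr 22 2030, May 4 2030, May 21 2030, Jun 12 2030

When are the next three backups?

Gaps: 7, 12, 17, 22 days — each gap is 5 larger than the previous one.
Next gap: 27 days. Jun 12 2030 + 27 days = Jul 9 2030.
Next gap: 32 days. Jul 9 2030 + 32 days = Aug 10 2030.
Next gap: 37 days. Aug 10 2030 + 37 days = Sep 16 2030.

Jul 9 2030, Aug 10 2030, Sep 16 2030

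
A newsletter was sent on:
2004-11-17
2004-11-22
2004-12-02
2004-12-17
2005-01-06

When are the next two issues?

Intervals are 5, 10, 15, 20 days — an arithmetic progression with common difference 5.
Next gap: 25 days. 2005-01-06 + 25 days = 2005-01-31.
Next gap: 30 days. 2005-01-31 + 30 days = 2005-03-02.

2005-01-31, 2005-03-02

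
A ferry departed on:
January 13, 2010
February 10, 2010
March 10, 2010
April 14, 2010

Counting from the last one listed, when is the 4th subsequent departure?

Gaps: 28, 28, 35 days — a mix of 28 and 35. Every date is a Wednesday.
Each is the 2nd Wednesday of its month.
May 2010 — 2nd Wednesday is May 12, 2010.
June 2010 — 2nd Wednesday is June 9, 2010.
July 2010 — 2nd Wednesday is July 14, 2010.
August 2010 — 2nd Wednesday is August 11, 2010.

August 11, 2010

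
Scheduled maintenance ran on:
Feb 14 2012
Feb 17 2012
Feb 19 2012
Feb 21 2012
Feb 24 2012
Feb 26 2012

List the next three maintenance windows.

Feb 28 2012, Mar 2 2012, Mar 4 2012

The gap pattern 3, 2, 2, 3, 2 repeats every 3 events.
These are the Tuesdays, Fridays and Sundays of each week.
Next Tuesday: Feb 28 2012.
Next Friday: Mar 2 2012.
The following Sunday is Mar 4 2012.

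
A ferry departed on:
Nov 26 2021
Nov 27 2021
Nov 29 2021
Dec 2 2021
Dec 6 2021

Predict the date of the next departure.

Gaps: 1, 2, 3, 4 days — each gap is 1 larger than the previous one.
Next gap: 5 days. Dec 6 2021 + 5 days = Dec 11 2021.

Dec 11 2021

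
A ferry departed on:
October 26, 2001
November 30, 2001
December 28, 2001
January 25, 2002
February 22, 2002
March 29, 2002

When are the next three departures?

Every date is a Friday; gaps 35, 28, 28, 28, 35 days.
Each is the last Friday of its month (at least one falls on the 29th or later, ruling out '4th Friday').
Last Friday of April 2002: April 26, 2002.
Last Friday of May 2002: May 31, 2002.
Last Friday of June 2002: June 28, 2002.

April 26, 2002; May 31, 2002; June 28, 2002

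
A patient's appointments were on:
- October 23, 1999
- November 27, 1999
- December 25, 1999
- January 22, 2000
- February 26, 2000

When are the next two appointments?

All dates are Saturdays, 35, 28, 28, 35 days apart.
Specifically, the 4th Saturday of each month.
March 2000 — 4th Saturday is March 25, 2000.
April 2000 — 4th Saturday is April 22, 2000.

March 25, 2000; April 22, 2000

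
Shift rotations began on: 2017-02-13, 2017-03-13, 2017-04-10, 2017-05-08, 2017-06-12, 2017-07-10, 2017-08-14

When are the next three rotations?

2017-09-11, 2017-10-09, 2017-11-13

All dates are Mondays, 28, 28, 28, 35, 28, 35 days apart.
Specifically, the 2nd Monday of each month.
September 2017 — 2nd Monday is 2017-09-11.
2nd Monday of October 2017: 2017-10-09.
2nd Monday of November 2017: 2017-11-13.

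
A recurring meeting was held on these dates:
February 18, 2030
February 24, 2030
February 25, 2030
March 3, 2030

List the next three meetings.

March 4, 2030; March 10, 2030; March 11, 2030

Gaps: 6, 1, 6 days — not constant, but cyclic with period 2.
The events fall on every Monday and Sunday.
The following Monday is March 4, 2030.
The following Sunday is March 10, 2030.
Next Monday: March 11, 2030.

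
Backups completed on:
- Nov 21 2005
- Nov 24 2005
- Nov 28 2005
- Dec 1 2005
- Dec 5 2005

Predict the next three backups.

The gap pattern 3, 4, 3, 4 repeats every 2 events.
These are the Mondays and Thursdays of each week.
Next Thursday: Dec 8 2005.
The following Monday is Dec 12 2005.
Next Thursday: Dec 15 2005.

Dec 8 2005, Dec 12 2005, Dec 15 2005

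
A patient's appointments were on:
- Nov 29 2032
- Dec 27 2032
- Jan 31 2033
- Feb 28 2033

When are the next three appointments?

Mar 28 2033, Apr 25 2033, May 30 2033

These are Mondays with 28, 35, 28-day gaps.
Each is the final Monday of its month — Nov 29 2032 is past the 28th, so '4th Monday' doesn't fit.
Last Monday of March 2033: Mar 28 2033.
April 2033 ends with Monday Apr 25 2033.
May 2033 ends with Monday May 30 2033.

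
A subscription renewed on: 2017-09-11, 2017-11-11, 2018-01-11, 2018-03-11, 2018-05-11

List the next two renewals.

The day-of-month is always 11 (61, 61, 59, 61 days between events).
So this recurs on the 11th of every 2 months.
July 2018: 2018-07-11.
Next: September 2018 → 2018-09-11.

2018-07-11, 2018-09-11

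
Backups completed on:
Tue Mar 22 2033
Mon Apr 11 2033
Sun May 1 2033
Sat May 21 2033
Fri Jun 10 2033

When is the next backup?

The spacing is 20, 20, 20, 20 days — always 20 days.
Fri Jun 10 2033 + 20 days = Thu Jun 30 2033.

Thu Jun 30 2033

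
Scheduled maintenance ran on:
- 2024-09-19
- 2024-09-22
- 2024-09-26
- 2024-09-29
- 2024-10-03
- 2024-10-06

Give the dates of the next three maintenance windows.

Gaps: 3, 4, 3, 4, 3 days — not constant, but cyclic with period 2.
The events fall on every Thursday and Sunday.
Next Thursday: 2024-10-10.
Next Sunday: 2024-10-13.
Next Thursday: 2024-10-17.

2024-10-10, 2024-10-13, 2024-10-17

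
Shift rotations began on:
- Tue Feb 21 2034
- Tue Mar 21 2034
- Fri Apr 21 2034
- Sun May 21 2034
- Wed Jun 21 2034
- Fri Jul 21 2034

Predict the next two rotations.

Gaps: 28, 31, 30, 31, 30 days — not constant. Every event is on the 21st of the month.
Pattern: the 21st of each month.
August 2034: Mon Aug 21 2034.
Next: September 2034 → Thu Sep 21 2034.

Mon Aug 21 2034, Thu Sep 21 2034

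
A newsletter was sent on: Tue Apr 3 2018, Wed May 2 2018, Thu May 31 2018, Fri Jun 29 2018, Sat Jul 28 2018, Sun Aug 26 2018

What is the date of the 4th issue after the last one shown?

Thu Dec 20 2018

Gaps between consecutive events: 29, 29, 29, 29, 29 days — a constant 29-day interval.
Sun Aug 26 2018 + 29 days = Mon Sep 24 2018.
Mon Sep 24 2018 + 29 days = Tue Oct 23 2018.
Tue Oct 23 2018 + 29 days = Wed Nov 21 2018.
Wed Nov 21 2018 + 29 days = Thu Dec 20 2018.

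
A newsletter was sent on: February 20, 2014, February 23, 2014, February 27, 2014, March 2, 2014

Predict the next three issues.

March 6, 2014; March 9, 2014; March 13, 2014

The gap pattern 3, 4, 3 repeats every 2 events.
These are the Thursdays and Sundays of each week.
Next Thursday: March 6, 2014.
The following Sunday is March 9, 2014.
The following Thursday is March 13, 2014.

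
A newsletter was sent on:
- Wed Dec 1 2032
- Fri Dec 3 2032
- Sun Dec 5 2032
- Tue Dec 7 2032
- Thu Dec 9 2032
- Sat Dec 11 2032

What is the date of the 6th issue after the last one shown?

Thu Dec 23 2032

The spacing is 2, 2, 2, 2, 2 days — always 2 days.
Sat Dec 11 2032 + 2 days = Mon Dec 13 2032.
Mon Dec 13 2032 + 2 days = Wed Dec 15 2032.
Wed Dec 15 2032 + 2 days = Fri Dec 17 2032.
Fri Dec 17 2032 + 2 days = Sun Dec 19 2032.
Sun Dec 19 2032 + 2 days = Tue Dec 21 2032.
Tue Dec 21 2032 + 2 days = Thu Dec 23 2032.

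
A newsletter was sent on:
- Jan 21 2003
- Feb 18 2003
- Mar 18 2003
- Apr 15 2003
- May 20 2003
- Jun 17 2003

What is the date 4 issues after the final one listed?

These are Tuesdays at 28- or 35-day spacing (28, 28, 28, 35, 28).
The pattern: 3rd Tuesday of the month.
July 2003 — 3rd Tuesday is Jul 15 2003.
3rd Tuesday of August 2003: Aug 19 2003.
3rd Tuesday of September 2003: Sep 16 2003.
3rd Tuesday of October 2003: Oct 21 2003.

Oct 21 2003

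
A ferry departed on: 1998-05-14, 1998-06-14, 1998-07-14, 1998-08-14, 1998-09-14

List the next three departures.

Gaps: 31, 30, 31, 31 days — not constant. Every event is on the 14th of the month.
Pattern: the 14th of each month.
Next: October 1998 → 1998-10-14.
Next: November 1998 → 1998-11-14.
December 1998: 1998-12-14.

1998-10-14, 1998-11-14, 1998-12-14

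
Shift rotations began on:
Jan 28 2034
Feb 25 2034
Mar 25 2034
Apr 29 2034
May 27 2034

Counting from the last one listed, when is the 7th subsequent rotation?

These are Saturdays with 28, 28, 35, 28-day gaps.
Each is the final Saturday of its month — Apr 29 2034 is past the 28th, so '4th Saturday' doesn't fit.
June 2034 ends with Saturday Jun 24 2034.
Last Saturday of July 2034: Jul 29 2034.
Last Saturday of August 2034: Aug 26 2034.
Last Saturday of September 2034: Sep 30 2034.
October 2034 ends with Saturday Oct 28 2034.
November 2034 ends with Saturday Nov 25 2034.
Last Saturday of December 2034: Dec 30 2034.

Dec 30 2034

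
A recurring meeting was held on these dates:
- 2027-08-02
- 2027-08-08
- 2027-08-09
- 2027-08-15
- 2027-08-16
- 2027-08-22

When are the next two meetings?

2027-08-23, 2027-08-29

Every event lands on a Monday or Sunday (gaps cycle 6, 1, 6, 1, 6).
So the schedule is: every Monday and Sunday.
The following Monday is 2027-08-23.
Next Sunday: 2027-08-29.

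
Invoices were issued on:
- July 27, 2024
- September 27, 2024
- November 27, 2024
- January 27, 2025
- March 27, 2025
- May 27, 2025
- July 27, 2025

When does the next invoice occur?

September 27, 2025

Each date is the 27th; the gaps (62, 61, 61, 59, 61, 61) track the month lengths.
The rule is the 27th of every 2 months.
Next: September 2025 → September 27, 2025.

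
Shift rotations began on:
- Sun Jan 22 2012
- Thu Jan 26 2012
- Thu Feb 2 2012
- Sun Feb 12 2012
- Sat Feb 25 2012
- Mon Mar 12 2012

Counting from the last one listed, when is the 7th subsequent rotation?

Intervals are 4, 7, 10, 13, 16 days — an arithmetic progression with common difference 3.
Next gap: 19 days. Mon Mar 12 2012 + 19 days = Sat Mar 31 2012.
Next gap: 22 days. Sat Mar 31 2012 + 22 days = Sun Apr 22 2012.
Next gap: 25 days. Sun Apr 22 2012 + 25 days = Thu May 17 2012.
Next gap: 28 days. Thu May 17 2012 + 28 days = Thu Jun 14 2012.
Next gap: 31 days. Thu Jun 14 2012 + 31 days = Sun Jul 15 2012.
Next gap: 34 days. Sun Jul 15 2012 + 34 days = Sat Aug 18 2012.
Next gap: 37 days. Sat Aug 18 2012 + 37 days = Mon Sep 24 2012.

Mon Sep 24 2012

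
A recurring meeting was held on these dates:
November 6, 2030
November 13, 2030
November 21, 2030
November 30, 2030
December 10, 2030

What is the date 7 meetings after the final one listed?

March 18, 2031

Intervals are 7, 8, 9, 10 days — an arithmetic progression with common difference 1.
Next gap: 11 days. December 10, 2030 + 11 days = December 21, 2030.
Next gap: 12 days. December 21, 2030 + 12 days = January 2, 2031.
Next gap: 13 days. January 2, 2031 + 13 days = January 15, 2031.
Next gap: 14 days. January 15, 2031 + 14 days = January 29, 2031.
Next gap: 15 days. January 29, 2031 + 15 days = February 13, 2031.
Next gap: 16 days. February 13, 2031 + 16 days = March 1, 2031.
Next gap: 17 days. March 1, 2031 + 17 days = March 18, 2031.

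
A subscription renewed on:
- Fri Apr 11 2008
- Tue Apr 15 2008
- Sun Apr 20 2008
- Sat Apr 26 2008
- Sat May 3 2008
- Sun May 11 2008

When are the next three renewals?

Tue May 20 2008, Fri May 30 2008, Tue Jun 10 2008

The spacing grows by 1 each time: 4, 5, 6, 7, 8 days.
Next gap: 9 days. Sun May 11 2008 + 9 days = Tue May 20 2008.
Next gap: 10 days. Tue May 20 2008 + 10 days = Fri May 30 2008.
Next gap: 11 days. Fri May 30 2008 + 11 days = Tue Jun 10 2008.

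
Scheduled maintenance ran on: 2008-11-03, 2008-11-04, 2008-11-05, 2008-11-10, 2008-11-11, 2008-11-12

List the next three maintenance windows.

Gaps: 1, 1, 5, 1, 1 days — not constant, but cyclic with period 3.
The events fall on every Monday, Tuesday and Wednesday.
Next Monday: 2008-11-17.
The following Tuesday is 2008-11-18.
Next Wednesday: 2008-11-19.

2008-11-17, 2008-11-18, 2008-11-19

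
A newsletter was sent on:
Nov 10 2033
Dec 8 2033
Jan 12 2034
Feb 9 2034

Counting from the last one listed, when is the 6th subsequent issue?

Aug 10 2034

All dates are Thursdays, 28, 35, 28 days apart.
Specifically, the 2nd Thursday of each month.
2nd Thursday of March 2034: Mar 9 2034.
April 2034 — 2nd Thursday is Apr 13 2034.
May 2034 — 2nd Thursday is May 11 2034.
2nd Thursday of June 2034: Jun 8 2034.
July 2034 — 2nd Thursday is Jul 13 2034.
2nd Thursday of August 2034: Aug 10 2034.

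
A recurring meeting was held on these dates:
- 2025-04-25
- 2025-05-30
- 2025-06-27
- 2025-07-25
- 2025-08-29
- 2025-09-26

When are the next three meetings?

2025-10-31, 2025-11-28, 2025-12-26

Every date is a Friday; gaps 35, 28, 28, 35, 28 days.
Each is the last Friday of its month (at least one falls on the 29th or later, ruling out '4th Friday').
Last Friday of October 2025: 2025-10-31.
November 2025 ends with Friday 2025-11-28.
Last Friday of December 2025: 2025-12-26.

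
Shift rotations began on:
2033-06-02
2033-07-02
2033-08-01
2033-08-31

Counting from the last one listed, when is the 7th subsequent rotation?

Gaps between consecutive events: 30, 30, 30 days — a constant 30-day interval.
2033-08-31 + 30 days = 2033-09-30.
2033-09-30 + 30 days = 2033-10-30.
2033-10-30 + 30 days = 2033-11-29.
2033-11-29 + 30 days = 2033-12-29.
2033-12-29 + 30 days = 2034-01-28.
2034-01-28 + 30 days = 2034-02-27.
2034-02-27 + 30 days = 2034-03-29.

2034-03-29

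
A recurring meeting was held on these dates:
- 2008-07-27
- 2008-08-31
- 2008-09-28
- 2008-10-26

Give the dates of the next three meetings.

All Sundays; the gaps (35, 28, 28) vary with month length.
This is the last Sunday of each month.
Last Sunday of November 2008: 2008-11-30.
December 2008 ends with Sunday 2008-12-28.
January 2009 ends with Sunday 2009-01-25.

2008-11-30, 2008-12-28, 2009-01-25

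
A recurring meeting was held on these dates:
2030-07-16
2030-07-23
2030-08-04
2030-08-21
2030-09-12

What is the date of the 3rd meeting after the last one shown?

2030-12-17

Intervals are 7, 12, 17, 22 days — an arithmetic progression with common difference 5.
Next gap: 27 days. 2030-09-12 + 27 days = 2030-10-09.
Next gap: 32 days. 2030-10-09 + 32 days = 2030-11-10.
Next gap: 37 days. 2030-11-10 + 37 days = 2030-12-17.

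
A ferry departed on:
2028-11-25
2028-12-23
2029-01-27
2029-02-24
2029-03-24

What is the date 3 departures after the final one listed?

2029-06-23

These are Saturdays at 28- or 35-day spacing (28, 35, 28, 28).
The pattern: 4th Saturday of the month.
April 2029 — 4th Saturday is 2029-04-28.
4th Saturday of May 2029: 2029-05-26.
4th Saturday of June 2029: 2029-06-23.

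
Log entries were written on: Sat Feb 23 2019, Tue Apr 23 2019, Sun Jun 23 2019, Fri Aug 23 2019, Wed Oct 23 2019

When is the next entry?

Each date is the 23rd; the gaps (59, 61, 61, 61) track the month lengths.
The rule is the 23rd of every 2 months.
December 2019: Mon Dec 23 2019.

Mon Dec 23 2019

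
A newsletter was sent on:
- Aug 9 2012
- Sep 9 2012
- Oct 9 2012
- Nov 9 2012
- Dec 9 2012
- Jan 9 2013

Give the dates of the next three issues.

Feb 9 2013, Mar 9 2013, Apr 9 2013

Each date is the 9th; the gaps (31, 30, 31, 30, 31) track the month lengths.
The rule is the 9th of each month.
February 2013: Feb 9 2013.
Next: March 2013 → Mar 9 2013.
April 2013: Apr 9 2013.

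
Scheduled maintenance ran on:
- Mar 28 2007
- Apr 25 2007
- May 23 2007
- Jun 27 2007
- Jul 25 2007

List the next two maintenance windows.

Gaps: 28, 28, 35, 28 days — a mix of 28 and 35. Every date is a Wednesday.
Each is the 4th Wednesday of its month.
August 2007 — 4th Wednesday is Aug 22 2007.
4th Wednesday of September 2007: Sep 26 2007.

Aug 22 2007, Sep 26 2007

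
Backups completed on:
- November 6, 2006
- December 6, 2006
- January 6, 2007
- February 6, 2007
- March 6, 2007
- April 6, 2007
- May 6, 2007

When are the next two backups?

June 6, 2007; July 6, 2007

Each date is the 6th; the gaps (30, 31, 31, 28, 31, 30) track the month lengths.
The rule is the 6th of each month.
June 2007: June 6, 2007.
Next: July 2007 → July 6, 2007.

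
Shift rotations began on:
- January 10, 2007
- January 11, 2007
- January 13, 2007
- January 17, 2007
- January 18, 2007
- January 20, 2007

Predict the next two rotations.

Every event lands on a Wednesday or Thursday or Saturday (gaps cycle 1, 2, 4, 1, 2).
So the schedule is: every Wednesday, Thursday and Saturday.
Next Wednesday: January 24, 2007.
The following Thursday is January 25, 2007.

January 24, 2007; January 25, 2007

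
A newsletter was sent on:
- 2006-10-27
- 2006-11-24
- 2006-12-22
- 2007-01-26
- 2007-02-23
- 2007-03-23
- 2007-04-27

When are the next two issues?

2007-05-25, 2007-06-22

These are Fridays at 28- or 35-day spacing (28, 28, 35, 28, 28, 35).
The pattern: 4th Friday of the month.
4th Friday of May 2007: 2007-05-25.
4th Friday of June 2007: 2007-06-22.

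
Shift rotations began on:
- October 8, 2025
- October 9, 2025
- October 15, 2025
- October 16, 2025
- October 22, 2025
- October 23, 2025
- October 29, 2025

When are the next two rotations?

The gap pattern 1, 6, 1, 6, 1, 6 repeats every 2 events.
These are the Wednesdays and Thursdays of each week.
Next Thursday: October 30, 2025.
Next Wednesday: November 5, 2025.

October 30, 2025; November 5, 2025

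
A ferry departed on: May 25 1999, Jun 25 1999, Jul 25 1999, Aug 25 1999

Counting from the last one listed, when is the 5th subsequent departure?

Jan 25 2000

Each date is the 25th; the gaps (31, 30, 31) track the month lengths.
The rule is the 25th of each month.
September 1999: Sep 25 1999.
October 1999: Oct 25 1999.
Next: November 1999 → Nov 25 1999.
Next: December 1999 → Dec 25 1999.
Next: January 2000 → Jan 25 2000.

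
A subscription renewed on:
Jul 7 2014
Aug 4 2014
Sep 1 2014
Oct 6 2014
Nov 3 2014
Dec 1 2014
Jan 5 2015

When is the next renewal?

Feb 2 2015

All dates are Mondays, 28, 28, 35, 28, 28, 35 days apart.
Specifically, the 1st Monday of each month.
February 2015 — 1st Monday is Feb 2 2015.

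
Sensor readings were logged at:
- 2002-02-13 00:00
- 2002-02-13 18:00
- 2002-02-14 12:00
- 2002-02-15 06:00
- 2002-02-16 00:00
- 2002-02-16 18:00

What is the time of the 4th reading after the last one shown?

2002-02-19 18:00

Gaps: 18, 18, 18, 18, 18 hours — each event is 18 hours after the previous one.
2002-02-16 18:00 + 18 h = 2002-02-17 12:00.
2002-02-17 12:00 + 18 h = 2002-02-18 06:00.
2002-02-18 06:00 + 18 h = 2002-02-19 00:00.
2002-02-19 00:00 + 18 h = 2002-02-19 18:00.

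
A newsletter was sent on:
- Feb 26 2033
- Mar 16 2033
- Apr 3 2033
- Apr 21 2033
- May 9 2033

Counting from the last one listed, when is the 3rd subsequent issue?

The spacing is 18, 18, 18, 18 days — always 18 days.
May 9 2033 + 18 days = May 27 2033.
May 27 2033 + 18 days = Jun 14 2033.
Jun 14 2033 + 18 days = Jul 2 2033.

Jul 2 2033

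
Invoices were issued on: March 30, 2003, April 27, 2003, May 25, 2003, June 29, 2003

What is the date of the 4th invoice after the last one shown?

These are Sundays with 28, 28, 35-day gaps.
Each is the final Sunday of its month — March 30, 2003 is past the 28th, so '4th Sunday' doesn't fit.
July 2003 ends with Sunday July 27, 2003.
Last Sunday of August 2003: August 31, 2003.
September 2003 ends with Sunday September 28, 2003.
Last Sunday of October 2003: October 26, 2003.

October 26, 2003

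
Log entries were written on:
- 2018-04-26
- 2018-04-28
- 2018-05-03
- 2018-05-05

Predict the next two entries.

The gap pattern 2, 5, 2 repeats every 2 events.
These are the Thursdays and Saturdays of each week.
Next Thursday: 2018-05-10.
Next Saturday: 2018-05-12.

2018-05-10, 2018-05-12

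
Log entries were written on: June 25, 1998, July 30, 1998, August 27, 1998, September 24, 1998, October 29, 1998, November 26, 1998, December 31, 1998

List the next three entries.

January 28, 1999; February 25, 1999; March 25, 1999

Every date is a Thursday; gaps 35, 28, 28, 35, 28, 35 days.
Each is the last Thursday of its month (at least one falls on the 29th or later, ruling out '4th Thursday').
January 1999 ends with Thursday January 28, 1999.
February 1999 ends with Thursday February 25, 1999.
March 1999 ends with Thursday March 25, 1999.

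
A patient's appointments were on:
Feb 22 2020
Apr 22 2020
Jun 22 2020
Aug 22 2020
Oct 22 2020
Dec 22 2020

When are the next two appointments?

Gaps: 60, 61, 61, 61, 61 days — not constant. Every event is on the 22nd of the month.
Pattern: the 22nd of every 2 months.
February 2021: Feb 22 2021.
Next: April 2021 → Apr 22 2021.

Feb 22 2021, Apr 22 2021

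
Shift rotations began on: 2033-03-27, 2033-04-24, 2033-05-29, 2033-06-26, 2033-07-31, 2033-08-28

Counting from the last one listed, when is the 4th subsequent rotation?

Every date is a Sunday; gaps 28, 35, 28, 35, 28 days.
Each is the last Sunday of its month (at least one falls on the 29th or later, ruling out '4th Sunday').
Last Sunday of September 2033: 2033-09-25.
Last Sunday of October 2033: 2033-10-30.
November 2033 ends with Sunday 2033-11-27.
December 2033 ends with Sunday 2033-12-25.

2033-12-25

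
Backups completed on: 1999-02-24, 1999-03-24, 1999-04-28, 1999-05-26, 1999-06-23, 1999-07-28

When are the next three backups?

These are Wednesdays at 28- or 35-day spacing (28, 35, 28, 28, 35).
The pattern: 4th Wednesday of the month.
4th Wednesday of August 1999: 1999-08-25.
4th Wednesday of September 1999: 1999-09-22.
4th Wednesday of October 1999: 1999-10-27.

1999-08-25, 1999-09-22, 1999-10-27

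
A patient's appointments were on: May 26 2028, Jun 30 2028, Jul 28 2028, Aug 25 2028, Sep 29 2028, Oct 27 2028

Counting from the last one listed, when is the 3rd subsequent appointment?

Jan 26 2029

Every date is a Friday; gaps 35, 28, 28, 35, 28 days.
Each is the last Friday of its month (at least one falls on the 29th or later, ruling out '4th Friday').
November 2028 ends with Friday Nov 24 2028.
Last Friday of December 2028: Dec 29 2028.
Last Friday of January 2029: Jan 26 2029.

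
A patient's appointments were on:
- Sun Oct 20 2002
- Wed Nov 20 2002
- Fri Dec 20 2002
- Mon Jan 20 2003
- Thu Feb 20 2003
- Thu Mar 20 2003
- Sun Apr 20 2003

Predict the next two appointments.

Tue May 20 2003, Fri Jun 20 2003

Each date is the 20th; the gaps (31, 30, 31, 31, 28, 31) track the month lengths.
The rule is the 20th of each month.
Next: May 2003 → Tue May 20 2003.
Next: June 2003 → Fri Jun 20 2003.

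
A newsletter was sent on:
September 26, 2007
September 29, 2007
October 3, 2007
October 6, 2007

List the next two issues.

Every event lands on a Wednesday or Saturday (gaps cycle 3, 4, 3).
So the schedule is: every Wednesday and Saturday.
The following Wednesday is October 10, 2007.
Next Saturday: October 13, 2007.

October 10, 2007; October 13, 2007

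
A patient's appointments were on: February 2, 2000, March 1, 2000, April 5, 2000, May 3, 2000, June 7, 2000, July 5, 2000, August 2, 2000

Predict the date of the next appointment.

September 6, 2000

All dates are Wednesdays, 28, 35, 28, 35, 28, 28 days apart.
Specifically, the 1st Wednesday of each month.
September 2000 — 1st Wednesday is September 6, 2000.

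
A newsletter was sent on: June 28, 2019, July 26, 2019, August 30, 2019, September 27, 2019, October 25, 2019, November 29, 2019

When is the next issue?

Every date is a Friday; gaps 28, 35, 28, 28, 35 days.
Each is the last Friday of its month (at least one falls on the 29th or later, ruling out '4th Friday').
December 2019 ends with Friday December 27, 2019.

December 27, 2019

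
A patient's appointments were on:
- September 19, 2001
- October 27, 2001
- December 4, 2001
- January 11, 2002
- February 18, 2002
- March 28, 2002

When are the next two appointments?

The spacing is 38, 38, 38, 38, 38 days — always 38 days.
March 28, 2002 + 38 days = May 5, 2002.
May 5, 2002 + 38 days = June 12, 2002.

May 5, 2002; June 12, 2002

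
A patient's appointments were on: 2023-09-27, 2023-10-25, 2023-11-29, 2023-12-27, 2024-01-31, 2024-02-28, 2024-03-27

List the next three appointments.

2024-04-24, 2024-05-29, 2024-06-26

These are Wednesdays with 28, 35, 28, 35, 28, 28-day gaps.
Each is the final Wednesday of its month — 2023-11-29 is past the 28th, so '4th Wednesday' doesn't fit.
April 2024 ends with Wednesday 2024-04-24.
May 2024 ends with Wednesday 2024-05-29.
Last Wednesday of June 2024: 2024-06-26.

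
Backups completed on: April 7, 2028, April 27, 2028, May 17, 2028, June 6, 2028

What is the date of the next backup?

June 26, 2028

Every event comes 20 days after the last (20, 20, 20).
June 6, 2028 + 20 days = June 26, 2028.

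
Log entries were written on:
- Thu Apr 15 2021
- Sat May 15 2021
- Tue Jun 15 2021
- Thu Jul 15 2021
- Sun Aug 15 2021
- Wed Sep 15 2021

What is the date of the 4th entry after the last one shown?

Sat Jan 15 2022

Each date is the 15th; the gaps (30, 31, 30, 31, 31) track the month lengths.
The rule is the 15th of each month.
Next: October 2021 → Fri Oct 15 2021.
November 2021: Mon Nov 15 2021.
December 2021: Wed Dec 15 2021.
Next: January 2022 → Sat Jan 15 2022.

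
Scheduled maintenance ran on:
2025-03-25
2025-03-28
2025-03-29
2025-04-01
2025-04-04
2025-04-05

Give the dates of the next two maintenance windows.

The gap pattern 3, 1, 3, 3, 1 repeats every 3 events.
These are the Tuesdays, Fridays and Saturdays of each week.
Next Tuesday: 2025-04-08.
Next Friday: 2025-04-11.

2025-04-08, 2025-04-11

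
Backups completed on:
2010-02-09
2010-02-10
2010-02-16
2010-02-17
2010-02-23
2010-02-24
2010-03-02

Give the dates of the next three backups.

2010-03-03, 2010-03-09, 2010-03-10

The gap pattern 1, 6, 1, 6, 1, 6 repeats every 2 events.
These are the Tuesdays and Wednesdays of each week.
The following Wednesday is 2010-03-03.
The following Tuesday is 2010-03-09.
The following Wednesday is 2010-03-10.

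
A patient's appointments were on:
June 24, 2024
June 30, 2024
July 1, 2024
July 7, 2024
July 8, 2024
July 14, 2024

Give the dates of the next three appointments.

July 15, 2024; July 21, 2024; July 22, 2024

Gaps: 6, 1, 6, 1, 6 days — not constant, but cyclic with period 2.
The events fall on every Monday and Sunday.
The following Monday is July 15, 2024.
Next Sunday: July 21, 2024.
Next Monday: July 22, 2024.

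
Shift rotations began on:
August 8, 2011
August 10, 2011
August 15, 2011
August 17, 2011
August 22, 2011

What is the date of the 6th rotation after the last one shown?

Every event lands on a Monday or Wednesday (gaps cycle 2, 5, 2, 5).
So the schedule is: every Monday and Wednesday.
The following Wednesday is August 24, 2011.
Next Monday: August 29, 2011.
The following Wednesday is August 31, 2011.
Next Monday: September 5, 2011.
Next Wednesday: September 7, 2011.
Next Monday: September 12, 2011.

September 12, 2011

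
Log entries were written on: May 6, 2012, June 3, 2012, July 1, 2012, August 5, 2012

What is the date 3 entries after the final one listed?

These are Sundays at 28- or 35-day spacing (28, 28, 35).
The pattern: 1st Sunday of the month.
September 2012 — 1st Sunday is September 2, 2012.
October 2012 — 1st Sunday is October 7, 2012.
1st Sunday of November 2012: November 4, 2012.

November 4, 2012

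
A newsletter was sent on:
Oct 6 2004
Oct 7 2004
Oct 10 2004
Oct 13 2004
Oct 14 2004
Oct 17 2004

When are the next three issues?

Every event lands on a Wednesday or Thursday or Sunday (gaps cycle 1, 3, 3, 1, 3).
So the schedule is: every Wednesday, Thursday and Sunday.
Next Wednesday: Oct 20 2004.
Next Thursday: Oct 21 2004.
Next Sunday: Oct 24 2004.

Oct 20 2004, Oct 21 2004, Oct 24 2004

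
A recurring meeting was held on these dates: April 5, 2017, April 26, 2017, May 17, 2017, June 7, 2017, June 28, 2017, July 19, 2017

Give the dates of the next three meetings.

August 9, 2017; August 30, 2017; September 20, 2017

Every event comes 21 days after the last (21, 21, 21, 21, 21).
July 19, 2017 + 21 days = August 9, 2017.
August 9, 2017 + 21 days = August 30, 2017.
August 30, 2017 + 21 days = September 20, 2017.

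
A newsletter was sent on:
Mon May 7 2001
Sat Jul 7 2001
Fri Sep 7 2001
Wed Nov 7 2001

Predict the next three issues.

Mon Jan 7 2002, Thu Mar 7 2002, Tue May 7 2002

Each date is the 7th; the gaps (61, 62, 61) track the month lengths.
The rule is the 7th of every 2 months.
January 2002: Mon Jan 7 2002.
March 2002: Thu Mar 7 2002.
May 2002: Tue May 7 2002.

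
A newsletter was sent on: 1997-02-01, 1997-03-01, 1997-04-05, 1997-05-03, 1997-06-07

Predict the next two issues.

1997-07-05, 1997-08-02

Gaps: 28, 35, 28, 35 days — a mix of 28 and 35. Every date is a Saturday.
Each is the 1st Saturday of its month.
July 1997 — 1st Saturday is 1997-07-05.
1st Saturday of August 1997: 1997-08-02.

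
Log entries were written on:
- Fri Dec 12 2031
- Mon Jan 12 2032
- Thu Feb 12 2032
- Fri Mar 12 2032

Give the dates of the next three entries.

The day-of-month is always 12 (31, 31, 29 days between events).
So this recurs on the 12th of each month.
Next: April 2032 → Mon Apr 12 2032.
May 2032: Wed May 12 2032.
Next: June 2032 → Sat Jun 12 2032.

Mon Apr 12 2032, Wed May 12 2032, Sat Jun 12 2032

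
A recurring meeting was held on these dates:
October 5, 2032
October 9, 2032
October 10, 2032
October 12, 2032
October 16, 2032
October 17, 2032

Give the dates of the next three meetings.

Gaps: 4, 1, 2, 4, 1 days — not constant, but cyclic with period 3.
The events fall on every Tuesday, Saturday and Sunday.
Next Tuesday: October 19, 2032.
Next Saturday: October 23, 2032.
Next Sunday: October 24, 2032.

October 19, 2032; October 23, 2032; October 24, 2032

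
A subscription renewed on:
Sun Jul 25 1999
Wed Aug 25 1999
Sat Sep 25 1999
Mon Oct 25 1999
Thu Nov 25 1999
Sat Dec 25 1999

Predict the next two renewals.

Each date is the 25th; the gaps (31, 31, 30, 31, 30) track the month lengths.
The rule is the 25th of each month.
January 2000: Tue Jan 25 2000.
Next: February 2000 → Fri Feb 25 2000.

Tue Jan 25 2000, Fri Feb 25 2000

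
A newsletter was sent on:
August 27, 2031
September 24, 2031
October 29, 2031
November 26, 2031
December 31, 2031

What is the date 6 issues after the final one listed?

June 30, 2032

All Wednesdays; the gaps (28, 35, 28, 35) vary with month length.
This is the last Wednesday of each month.
January 2032 ends with Wednesday January 28, 2032.
Last Wednesday of February 2032: February 25, 2032.
Last Wednesday of March 2032: March 31, 2032.
Last Wednesday of April 2032: April 28, 2032.
Last Wednesday of May 2032: May 26, 2032.
Last Wednesday of June 2032: June 30, 2032.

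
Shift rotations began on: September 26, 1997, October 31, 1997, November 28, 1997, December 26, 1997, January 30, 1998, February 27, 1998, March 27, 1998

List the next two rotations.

These are Fridays with 35, 28, 28, 35, 28, 28-day gaps.
Each is the final Friday of its month — October 31, 1997 is past the 28th, so '4th Friday' doesn't fit.
Last Friday of April 1998: April 24, 1998.
May 1998 ends with Friday May 29, 1998.

April 24, 1998; May 29, 1998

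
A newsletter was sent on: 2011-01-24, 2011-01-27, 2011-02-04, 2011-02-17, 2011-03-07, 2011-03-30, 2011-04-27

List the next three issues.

2011-05-30, 2011-07-07, 2011-08-19

The spacing grows by 5 each time: 3, 8, 13, 18, 23, 28 days.
Next gap: 33 days. 2011-04-27 + 33 days = 2011-05-30.
Next gap: 38 days. 2011-05-30 + 38 days = 2011-07-07.
Next gap: 43 days. 2011-07-07 + 43 days = 2011-08-19.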